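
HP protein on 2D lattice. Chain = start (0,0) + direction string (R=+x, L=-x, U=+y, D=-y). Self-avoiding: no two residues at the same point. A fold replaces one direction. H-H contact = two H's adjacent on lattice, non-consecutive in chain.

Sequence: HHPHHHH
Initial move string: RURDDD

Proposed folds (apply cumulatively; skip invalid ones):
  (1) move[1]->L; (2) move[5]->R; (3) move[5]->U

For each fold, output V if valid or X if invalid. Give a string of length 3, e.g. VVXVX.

Answer: XVX

Derivation:
Initial: RURDDD -> [(0, 0), (1, 0), (1, 1), (2, 1), (2, 0), (2, -1), (2, -2)]
Fold 1: move[1]->L => RLRDDD INVALID (collision), skipped
Fold 2: move[5]->R => RURDDR VALID
Fold 3: move[5]->U => RURDDU INVALID (collision), skipped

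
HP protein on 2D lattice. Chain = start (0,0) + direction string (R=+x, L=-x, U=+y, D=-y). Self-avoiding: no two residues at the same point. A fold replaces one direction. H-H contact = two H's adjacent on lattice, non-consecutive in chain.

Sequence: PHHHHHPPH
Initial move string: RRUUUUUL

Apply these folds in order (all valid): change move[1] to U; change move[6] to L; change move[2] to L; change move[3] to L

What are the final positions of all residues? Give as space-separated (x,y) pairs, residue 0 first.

Initial moves: RRUUUUUL
Fold: move[1]->U => RUUUUUUL (positions: [(0, 0), (1, 0), (1, 1), (1, 2), (1, 3), (1, 4), (1, 5), (1, 6), (0, 6)])
Fold: move[6]->L => RUUUUULL (positions: [(0, 0), (1, 0), (1, 1), (1, 2), (1, 3), (1, 4), (1, 5), (0, 5), (-1, 5)])
Fold: move[2]->L => RULUUULL (positions: [(0, 0), (1, 0), (1, 1), (0, 1), (0, 2), (0, 3), (0, 4), (-1, 4), (-2, 4)])
Fold: move[3]->L => RULLUULL (positions: [(0, 0), (1, 0), (1, 1), (0, 1), (-1, 1), (-1, 2), (-1, 3), (-2, 3), (-3, 3)])

Answer: (0,0) (1,0) (1,1) (0,1) (-1,1) (-1,2) (-1,3) (-2,3) (-3,3)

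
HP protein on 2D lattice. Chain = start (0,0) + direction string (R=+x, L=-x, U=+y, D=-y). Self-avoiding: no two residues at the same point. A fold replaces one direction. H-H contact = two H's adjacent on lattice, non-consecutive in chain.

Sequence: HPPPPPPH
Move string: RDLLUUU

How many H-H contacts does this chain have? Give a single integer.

Answer: 0

Derivation:
Positions: [(0, 0), (1, 0), (1, -1), (0, -1), (-1, -1), (-1, 0), (-1, 1), (-1, 2)]
No H-H contacts found.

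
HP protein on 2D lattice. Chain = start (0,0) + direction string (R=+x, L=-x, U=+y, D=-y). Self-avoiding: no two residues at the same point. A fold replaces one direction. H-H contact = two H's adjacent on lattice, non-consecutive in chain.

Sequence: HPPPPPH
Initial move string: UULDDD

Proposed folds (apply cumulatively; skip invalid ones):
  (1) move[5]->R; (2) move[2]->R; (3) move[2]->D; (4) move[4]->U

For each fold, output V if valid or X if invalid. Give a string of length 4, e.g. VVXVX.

Initial: UULDDD -> [(0, 0), (0, 1), (0, 2), (-1, 2), (-1, 1), (-1, 0), (-1, -1)]
Fold 1: move[5]->R => UULDDR INVALID (collision), skipped
Fold 2: move[2]->R => UURDDD VALID
Fold 3: move[2]->D => UUDDDD INVALID (collision), skipped
Fold 4: move[4]->U => UURDUD INVALID (collision), skipped

Answer: XVXX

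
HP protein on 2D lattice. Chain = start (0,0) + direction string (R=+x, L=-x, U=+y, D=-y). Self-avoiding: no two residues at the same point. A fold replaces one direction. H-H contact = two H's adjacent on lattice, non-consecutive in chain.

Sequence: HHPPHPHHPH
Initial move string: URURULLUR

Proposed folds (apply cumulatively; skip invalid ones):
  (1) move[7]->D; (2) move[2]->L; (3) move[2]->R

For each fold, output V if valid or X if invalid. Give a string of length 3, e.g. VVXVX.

Answer: XXV

Derivation:
Initial: URURULLUR -> [(0, 0), (0, 1), (1, 1), (1, 2), (2, 2), (2, 3), (1, 3), (0, 3), (0, 4), (1, 4)]
Fold 1: move[7]->D => URURULLDR INVALID (collision), skipped
Fold 2: move[2]->L => URLRULLUR INVALID (collision), skipped
Fold 3: move[2]->R => URRRULLUR VALID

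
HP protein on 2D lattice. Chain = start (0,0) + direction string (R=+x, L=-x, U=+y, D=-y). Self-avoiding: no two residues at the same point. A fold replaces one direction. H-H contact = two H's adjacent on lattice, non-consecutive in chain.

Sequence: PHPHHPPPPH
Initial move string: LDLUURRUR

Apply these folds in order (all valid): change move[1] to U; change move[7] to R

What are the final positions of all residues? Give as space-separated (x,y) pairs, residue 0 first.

Answer: (0,0) (-1,0) (-1,1) (-2,1) (-2,2) (-2,3) (-1,3) (0,3) (1,3) (2,3)

Derivation:
Initial moves: LDLUURRUR
Fold: move[1]->U => LULUURRUR (positions: [(0, 0), (-1, 0), (-1, 1), (-2, 1), (-2, 2), (-2, 3), (-1, 3), (0, 3), (0, 4), (1, 4)])
Fold: move[7]->R => LULUURRRR (positions: [(0, 0), (-1, 0), (-1, 1), (-2, 1), (-2, 2), (-2, 3), (-1, 3), (0, 3), (1, 3), (2, 3)])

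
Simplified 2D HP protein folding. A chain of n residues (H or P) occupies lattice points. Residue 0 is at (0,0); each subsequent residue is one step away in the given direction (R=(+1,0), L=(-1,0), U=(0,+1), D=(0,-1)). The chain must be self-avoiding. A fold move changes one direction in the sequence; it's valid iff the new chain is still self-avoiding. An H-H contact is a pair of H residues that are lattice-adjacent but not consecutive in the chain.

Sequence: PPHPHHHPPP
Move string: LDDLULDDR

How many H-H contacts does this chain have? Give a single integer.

Answer: 1

Derivation:
Positions: [(0, 0), (-1, 0), (-1, -1), (-1, -2), (-2, -2), (-2, -1), (-3, -1), (-3, -2), (-3, -3), (-2, -3)]
H-H contact: residue 2 @(-1,-1) - residue 5 @(-2, -1)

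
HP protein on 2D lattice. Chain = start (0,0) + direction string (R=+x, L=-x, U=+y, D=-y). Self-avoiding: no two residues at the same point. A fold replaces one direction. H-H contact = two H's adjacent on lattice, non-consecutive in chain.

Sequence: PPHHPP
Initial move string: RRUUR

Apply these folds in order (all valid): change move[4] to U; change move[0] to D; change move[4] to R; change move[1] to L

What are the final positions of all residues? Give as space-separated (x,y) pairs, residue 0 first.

Initial moves: RRUUR
Fold: move[4]->U => RRUUU (positions: [(0, 0), (1, 0), (2, 0), (2, 1), (2, 2), (2, 3)])
Fold: move[0]->D => DRUUU (positions: [(0, 0), (0, -1), (1, -1), (1, 0), (1, 1), (1, 2)])
Fold: move[4]->R => DRUUR (positions: [(0, 0), (0, -1), (1, -1), (1, 0), (1, 1), (2, 1)])
Fold: move[1]->L => DLUUR (positions: [(0, 0), (0, -1), (-1, -1), (-1, 0), (-1, 1), (0, 1)])

Answer: (0,0) (0,-1) (-1,-1) (-1,0) (-1,1) (0,1)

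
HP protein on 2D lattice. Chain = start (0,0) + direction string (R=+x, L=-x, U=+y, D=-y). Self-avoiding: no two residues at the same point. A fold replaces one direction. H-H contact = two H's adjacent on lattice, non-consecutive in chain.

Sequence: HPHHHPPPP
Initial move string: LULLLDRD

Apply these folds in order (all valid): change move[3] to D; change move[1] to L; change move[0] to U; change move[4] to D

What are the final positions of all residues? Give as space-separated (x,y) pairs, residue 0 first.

Answer: (0,0) (0,1) (-1,1) (-2,1) (-2,0) (-2,-1) (-2,-2) (-1,-2) (-1,-3)

Derivation:
Initial moves: LULLLDRD
Fold: move[3]->D => LULDLDRD (positions: [(0, 0), (-1, 0), (-1, 1), (-2, 1), (-2, 0), (-3, 0), (-3, -1), (-2, -1), (-2, -2)])
Fold: move[1]->L => LLLDLDRD (positions: [(0, 0), (-1, 0), (-2, 0), (-3, 0), (-3, -1), (-4, -1), (-4, -2), (-3, -2), (-3, -3)])
Fold: move[0]->U => ULLDLDRD (positions: [(0, 0), (0, 1), (-1, 1), (-2, 1), (-2, 0), (-3, 0), (-3, -1), (-2, -1), (-2, -2)])
Fold: move[4]->D => ULLDDDRD (positions: [(0, 0), (0, 1), (-1, 1), (-2, 1), (-2, 0), (-2, -1), (-2, -2), (-1, -2), (-1, -3)])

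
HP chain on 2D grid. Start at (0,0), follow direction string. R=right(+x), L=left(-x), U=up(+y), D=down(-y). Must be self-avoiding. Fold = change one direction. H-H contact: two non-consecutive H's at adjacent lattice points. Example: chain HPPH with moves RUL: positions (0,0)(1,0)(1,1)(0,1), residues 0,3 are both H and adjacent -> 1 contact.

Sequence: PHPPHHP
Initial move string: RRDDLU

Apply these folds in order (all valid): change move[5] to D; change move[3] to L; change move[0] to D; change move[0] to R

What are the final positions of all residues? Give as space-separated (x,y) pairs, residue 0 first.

Initial moves: RRDDLU
Fold: move[5]->D => RRDDLD (positions: [(0, 0), (1, 0), (2, 0), (2, -1), (2, -2), (1, -2), (1, -3)])
Fold: move[3]->L => RRDLLD (positions: [(0, 0), (1, 0), (2, 0), (2, -1), (1, -1), (0, -1), (0, -2)])
Fold: move[0]->D => DRDLLD (positions: [(0, 0), (0, -1), (1, -1), (1, -2), (0, -2), (-1, -2), (-1, -3)])
Fold: move[0]->R => RRDLLD (positions: [(0, 0), (1, 0), (2, 0), (2, -1), (1, -1), (0, -1), (0, -2)])

Answer: (0,0) (1,0) (2,0) (2,-1) (1,-1) (0,-1) (0,-2)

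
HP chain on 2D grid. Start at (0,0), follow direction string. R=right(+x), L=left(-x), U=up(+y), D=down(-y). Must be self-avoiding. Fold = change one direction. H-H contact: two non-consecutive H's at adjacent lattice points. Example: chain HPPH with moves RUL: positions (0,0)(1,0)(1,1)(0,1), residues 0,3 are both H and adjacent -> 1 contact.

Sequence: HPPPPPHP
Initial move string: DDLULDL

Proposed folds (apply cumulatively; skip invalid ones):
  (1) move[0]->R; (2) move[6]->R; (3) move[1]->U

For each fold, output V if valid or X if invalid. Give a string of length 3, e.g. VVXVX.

Initial: DDLULDL -> [(0, 0), (0, -1), (0, -2), (-1, -2), (-1, -1), (-2, -1), (-2, -2), (-3, -2)]
Fold 1: move[0]->R => RDLULDL INVALID (collision), skipped
Fold 2: move[6]->R => DDLULDR INVALID (collision), skipped
Fold 3: move[1]->U => DULULDL INVALID (collision), skipped

Answer: XXX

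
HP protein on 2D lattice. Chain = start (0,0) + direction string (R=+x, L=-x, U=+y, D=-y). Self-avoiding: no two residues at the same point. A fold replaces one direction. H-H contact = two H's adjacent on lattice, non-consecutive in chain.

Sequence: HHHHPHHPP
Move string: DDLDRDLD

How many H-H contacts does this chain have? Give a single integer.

Answer: 1

Derivation:
Positions: [(0, 0), (0, -1), (0, -2), (-1, -2), (-1, -3), (0, -3), (0, -4), (-1, -4), (-1, -5)]
H-H contact: residue 2 @(0,-2) - residue 5 @(0, -3)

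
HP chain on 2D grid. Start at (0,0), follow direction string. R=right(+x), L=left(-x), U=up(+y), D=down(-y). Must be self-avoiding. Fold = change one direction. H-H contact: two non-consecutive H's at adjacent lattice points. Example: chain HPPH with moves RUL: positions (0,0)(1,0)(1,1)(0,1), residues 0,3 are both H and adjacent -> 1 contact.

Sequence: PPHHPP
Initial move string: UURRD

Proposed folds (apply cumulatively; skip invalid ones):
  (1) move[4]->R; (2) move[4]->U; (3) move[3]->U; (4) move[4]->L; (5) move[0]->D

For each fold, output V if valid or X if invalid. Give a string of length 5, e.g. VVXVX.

Answer: VVVVX

Derivation:
Initial: UURRD -> [(0, 0), (0, 1), (0, 2), (1, 2), (2, 2), (2, 1)]
Fold 1: move[4]->R => UURRR VALID
Fold 2: move[4]->U => UURRU VALID
Fold 3: move[3]->U => UURUU VALID
Fold 4: move[4]->L => UURUL VALID
Fold 5: move[0]->D => DURUL INVALID (collision), skipped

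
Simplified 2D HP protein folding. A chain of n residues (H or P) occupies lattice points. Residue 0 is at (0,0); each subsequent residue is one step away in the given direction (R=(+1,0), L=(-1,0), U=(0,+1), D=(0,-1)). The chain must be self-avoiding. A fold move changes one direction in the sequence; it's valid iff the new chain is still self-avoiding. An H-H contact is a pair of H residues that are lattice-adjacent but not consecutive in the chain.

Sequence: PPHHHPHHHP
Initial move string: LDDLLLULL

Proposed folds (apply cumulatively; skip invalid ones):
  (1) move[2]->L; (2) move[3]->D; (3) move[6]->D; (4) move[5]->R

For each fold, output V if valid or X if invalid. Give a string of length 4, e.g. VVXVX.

Answer: VVVX

Derivation:
Initial: LDDLLLULL -> [(0, 0), (-1, 0), (-1, -1), (-1, -2), (-2, -2), (-3, -2), (-4, -2), (-4, -1), (-5, -1), (-6, -1)]
Fold 1: move[2]->L => LDLLLLULL VALID
Fold 2: move[3]->D => LDLDLLULL VALID
Fold 3: move[6]->D => LDLDLLDLL VALID
Fold 4: move[5]->R => LDLDLRDLL INVALID (collision), skipped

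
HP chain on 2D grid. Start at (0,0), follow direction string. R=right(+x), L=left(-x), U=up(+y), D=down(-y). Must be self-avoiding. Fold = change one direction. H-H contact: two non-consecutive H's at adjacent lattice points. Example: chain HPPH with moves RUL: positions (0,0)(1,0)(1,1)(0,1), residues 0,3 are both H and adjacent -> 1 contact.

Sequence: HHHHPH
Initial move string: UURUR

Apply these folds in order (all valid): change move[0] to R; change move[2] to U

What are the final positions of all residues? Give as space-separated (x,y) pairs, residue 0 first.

Initial moves: UURUR
Fold: move[0]->R => RURUR (positions: [(0, 0), (1, 0), (1, 1), (2, 1), (2, 2), (3, 2)])
Fold: move[2]->U => RUUUR (positions: [(0, 0), (1, 0), (1, 1), (1, 2), (1, 3), (2, 3)])

Answer: (0,0) (1,0) (1,1) (1,2) (1,3) (2,3)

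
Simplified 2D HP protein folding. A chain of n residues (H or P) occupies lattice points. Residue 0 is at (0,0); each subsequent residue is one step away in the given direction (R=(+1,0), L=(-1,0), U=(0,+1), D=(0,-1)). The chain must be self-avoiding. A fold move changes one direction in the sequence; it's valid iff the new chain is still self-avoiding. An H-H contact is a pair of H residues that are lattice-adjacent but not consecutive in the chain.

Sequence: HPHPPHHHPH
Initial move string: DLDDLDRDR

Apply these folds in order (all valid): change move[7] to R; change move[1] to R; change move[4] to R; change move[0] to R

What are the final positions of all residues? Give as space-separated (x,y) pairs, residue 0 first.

Initial moves: DLDDLDRDR
Fold: move[7]->R => DLDDLDRRR (positions: [(0, 0), (0, -1), (-1, -1), (-1, -2), (-1, -3), (-2, -3), (-2, -4), (-1, -4), (0, -4), (1, -4)])
Fold: move[1]->R => DRDDLDRRR (positions: [(0, 0), (0, -1), (1, -1), (1, -2), (1, -3), (0, -3), (0, -4), (1, -4), (2, -4), (3, -4)])
Fold: move[4]->R => DRDDRDRRR (positions: [(0, 0), (0, -1), (1, -1), (1, -2), (1, -3), (2, -3), (2, -4), (3, -4), (4, -4), (5, -4)])
Fold: move[0]->R => RRDDRDRRR (positions: [(0, 0), (1, 0), (2, 0), (2, -1), (2, -2), (3, -2), (3, -3), (4, -3), (5, -3), (6, -3)])

Answer: (0,0) (1,0) (2,0) (2,-1) (2,-2) (3,-2) (3,-3) (4,-3) (5,-3) (6,-3)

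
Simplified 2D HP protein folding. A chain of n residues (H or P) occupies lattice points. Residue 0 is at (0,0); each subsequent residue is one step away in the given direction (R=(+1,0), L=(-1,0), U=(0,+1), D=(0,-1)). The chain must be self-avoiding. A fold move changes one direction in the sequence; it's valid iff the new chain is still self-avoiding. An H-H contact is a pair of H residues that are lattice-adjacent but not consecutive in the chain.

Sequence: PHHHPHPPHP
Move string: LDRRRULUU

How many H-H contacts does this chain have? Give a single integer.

Answer: 0

Derivation:
Positions: [(0, 0), (-1, 0), (-1, -1), (0, -1), (1, -1), (2, -1), (2, 0), (1, 0), (1, 1), (1, 2)]
No H-H contacts found.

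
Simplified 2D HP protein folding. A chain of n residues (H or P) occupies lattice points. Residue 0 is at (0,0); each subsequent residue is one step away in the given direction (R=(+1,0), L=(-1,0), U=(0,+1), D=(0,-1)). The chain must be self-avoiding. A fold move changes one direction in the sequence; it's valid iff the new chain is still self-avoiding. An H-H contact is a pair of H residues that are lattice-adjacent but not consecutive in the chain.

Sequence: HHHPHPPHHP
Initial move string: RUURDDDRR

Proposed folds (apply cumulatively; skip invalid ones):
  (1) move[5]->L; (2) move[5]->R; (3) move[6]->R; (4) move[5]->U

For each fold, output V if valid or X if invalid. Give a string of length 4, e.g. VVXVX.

Answer: XVVX

Derivation:
Initial: RUURDDDRR -> [(0, 0), (1, 0), (1, 1), (1, 2), (2, 2), (2, 1), (2, 0), (2, -1), (3, -1), (4, -1)]
Fold 1: move[5]->L => RUURDLDRR INVALID (collision), skipped
Fold 2: move[5]->R => RUURDRDRR VALID
Fold 3: move[6]->R => RUURDRRRR VALID
Fold 4: move[5]->U => RUURDURRR INVALID (collision), skipped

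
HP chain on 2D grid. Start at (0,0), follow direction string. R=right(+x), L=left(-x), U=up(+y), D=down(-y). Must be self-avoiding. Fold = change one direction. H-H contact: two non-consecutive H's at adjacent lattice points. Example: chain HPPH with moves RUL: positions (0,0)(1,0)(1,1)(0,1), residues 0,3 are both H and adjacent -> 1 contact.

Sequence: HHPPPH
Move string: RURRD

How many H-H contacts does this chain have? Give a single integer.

Positions: [(0, 0), (1, 0), (1, 1), (2, 1), (3, 1), (3, 0)]
No H-H contacts found.

Answer: 0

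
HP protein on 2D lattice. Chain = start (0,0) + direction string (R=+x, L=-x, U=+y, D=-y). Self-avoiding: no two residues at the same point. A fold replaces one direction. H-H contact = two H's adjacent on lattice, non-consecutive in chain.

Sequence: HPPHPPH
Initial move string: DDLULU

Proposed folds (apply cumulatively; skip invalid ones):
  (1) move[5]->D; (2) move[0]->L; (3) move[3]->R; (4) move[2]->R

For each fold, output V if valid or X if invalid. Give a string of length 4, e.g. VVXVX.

Initial: DDLULU -> [(0, 0), (0, -1), (0, -2), (-1, -2), (-1, -1), (-2, -1), (-2, 0)]
Fold 1: move[5]->D => DDLULD VALID
Fold 2: move[0]->L => LDLULD VALID
Fold 3: move[3]->R => LDLRLD INVALID (collision), skipped
Fold 4: move[2]->R => LDRULD INVALID (collision), skipped

Answer: VVXX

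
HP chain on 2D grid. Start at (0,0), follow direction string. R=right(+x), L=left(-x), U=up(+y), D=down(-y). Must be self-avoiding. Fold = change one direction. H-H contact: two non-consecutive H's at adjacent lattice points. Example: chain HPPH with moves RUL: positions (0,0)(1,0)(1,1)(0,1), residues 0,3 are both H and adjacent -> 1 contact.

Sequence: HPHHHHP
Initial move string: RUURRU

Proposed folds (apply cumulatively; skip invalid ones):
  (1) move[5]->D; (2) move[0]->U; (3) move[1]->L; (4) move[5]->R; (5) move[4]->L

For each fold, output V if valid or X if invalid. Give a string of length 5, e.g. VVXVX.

Initial: RUURRU -> [(0, 0), (1, 0), (1, 1), (1, 2), (2, 2), (3, 2), (3, 3)]
Fold 1: move[5]->D => RUURRD VALID
Fold 2: move[0]->U => UUURRD VALID
Fold 3: move[1]->L => ULURRD VALID
Fold 4: move[5]->R => ULURRR VALID
Fold 5: move[4]->L => ULURLR INVALID (collision), skipped

Answer: VVVVX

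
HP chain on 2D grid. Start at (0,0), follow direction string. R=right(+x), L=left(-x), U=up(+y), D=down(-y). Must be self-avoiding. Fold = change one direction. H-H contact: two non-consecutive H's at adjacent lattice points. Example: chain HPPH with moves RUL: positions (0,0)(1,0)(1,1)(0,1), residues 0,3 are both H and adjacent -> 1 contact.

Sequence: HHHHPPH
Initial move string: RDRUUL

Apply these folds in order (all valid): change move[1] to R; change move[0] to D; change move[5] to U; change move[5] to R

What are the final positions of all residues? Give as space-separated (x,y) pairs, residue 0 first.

Initial moves: RDRUUL
Fold: move[1]->R => RRRUUL (positions: [(0, 0), (1, 0), (2, 0), (3, 0), (3, 1), (3, 2), (2, 2)])
Fold: move[0]->D => DRRUUL (positions: [(0, 0), (0, -1), (1, -1), (2, -1), (2, 0), (2, 1), (1, 1)])
Fold: move[5]->U => DRRUUU (positions: [(0, 0), (0, -1), (1, -1), (2, -1), (2, 0), (2, 1), (2, 2)])
Fold: move[5]->R => DRRUUR (positions: [(0, 0), (0, -1), (1, -1), (2, -1), (2, 0), (2, 1), (3, 1)])

Answer: (0,0) (0,-1) (1,-1) (2,-1) (2,0) (2,1) (3,1)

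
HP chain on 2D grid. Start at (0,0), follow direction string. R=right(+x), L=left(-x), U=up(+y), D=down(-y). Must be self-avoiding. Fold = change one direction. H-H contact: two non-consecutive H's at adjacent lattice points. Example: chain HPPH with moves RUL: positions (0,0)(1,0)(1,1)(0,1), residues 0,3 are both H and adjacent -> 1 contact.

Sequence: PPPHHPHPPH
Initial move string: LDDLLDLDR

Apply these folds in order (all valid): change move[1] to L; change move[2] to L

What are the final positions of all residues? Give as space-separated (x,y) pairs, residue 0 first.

Initial moves: LDDLLDLDR
Fold: move[1]->L => LLDLLDLDR (positions: [(0, 0), (-1, 0), (-2, 0), (-2, -1), (-3, -1), (-4, -1), (-4, -2), (-5, -2), (-5, -3), (-4, -3)])
Fold: move[2]->L => LLLLLDLDR (positions: [(0, 0), (-1, 0), (-2, 0), (-3, 0), (-4, 0), (-5, 0), (-5, -1), (-6, -1), (-6, -2), (-5, -2)])

Answer: (0,0) (-1,0) (-2,0) (-3,0) (-4,0) (-5,0) (-5,-1) (-6,-1) (-6,-2) (-5,-2)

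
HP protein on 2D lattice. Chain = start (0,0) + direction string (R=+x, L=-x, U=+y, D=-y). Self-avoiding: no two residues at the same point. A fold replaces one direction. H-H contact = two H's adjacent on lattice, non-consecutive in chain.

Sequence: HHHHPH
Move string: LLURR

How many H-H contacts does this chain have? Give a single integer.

Positions: [(0, 0), (-1, 0), (-2, 0), (-2, 1), (-1, 1), (0, 1)]
H-H contact: residue 0 @(0,0) - residue 5 @(0, 1)

Answer: 1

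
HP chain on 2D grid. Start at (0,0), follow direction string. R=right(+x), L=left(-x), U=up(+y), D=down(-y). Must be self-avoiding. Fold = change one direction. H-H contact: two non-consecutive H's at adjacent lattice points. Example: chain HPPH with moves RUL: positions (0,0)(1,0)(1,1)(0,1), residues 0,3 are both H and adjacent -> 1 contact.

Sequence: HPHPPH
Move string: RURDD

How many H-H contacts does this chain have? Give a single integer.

Positions: [(0, 0), (1, 0), (1, 1), (2, 1), (2, 0), (2, -1)]
No H-H contacts found.

Answer: 0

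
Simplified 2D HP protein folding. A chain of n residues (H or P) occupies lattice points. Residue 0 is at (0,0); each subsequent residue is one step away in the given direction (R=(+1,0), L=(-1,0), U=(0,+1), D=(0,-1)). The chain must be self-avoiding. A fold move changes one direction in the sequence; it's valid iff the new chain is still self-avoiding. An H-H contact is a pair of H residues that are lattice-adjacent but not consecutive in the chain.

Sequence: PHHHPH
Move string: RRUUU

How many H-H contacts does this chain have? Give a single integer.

Answer: 0

Derivation:
Positions: [(0, 0), (1, 0), (2, 0), (2, 1), (2, 2), (2, 3)]
No H-H contacts found.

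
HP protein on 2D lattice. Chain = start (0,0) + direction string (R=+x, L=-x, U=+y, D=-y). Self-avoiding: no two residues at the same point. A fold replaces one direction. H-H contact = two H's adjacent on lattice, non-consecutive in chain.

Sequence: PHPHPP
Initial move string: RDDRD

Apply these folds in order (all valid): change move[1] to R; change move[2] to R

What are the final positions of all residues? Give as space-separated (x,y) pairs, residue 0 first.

Answer: (0,0) (1,0) (2,0) (3,0) (4,0) (4,-1)

Derivation:
Initial moves: RDDRD
Fold: move[1]->R => RRDRD (positions: [(0, 0), (1, 0), (2, 0), (2, -1), (3, -1), (3, -2)])
Fold: move[2]->R => RRRRD (positions: [(0, 0), (1, 0), (2, 0), (3, 0), (4, 0), (4, -1)])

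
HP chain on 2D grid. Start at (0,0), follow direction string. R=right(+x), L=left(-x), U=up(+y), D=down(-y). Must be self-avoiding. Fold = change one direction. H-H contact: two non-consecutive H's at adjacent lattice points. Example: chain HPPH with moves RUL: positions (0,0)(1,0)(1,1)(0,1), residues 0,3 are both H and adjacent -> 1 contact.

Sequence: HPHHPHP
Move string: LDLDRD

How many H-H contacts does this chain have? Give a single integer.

Positions: [(0, 0), (-1, 0), (-1, -1), (-2, -1), (-2, -2), (-1, -2), (-1, -3)]
H-H contact: residue 2 @(-1,-1) - residue 5 @(-1, -2)

Answer: 1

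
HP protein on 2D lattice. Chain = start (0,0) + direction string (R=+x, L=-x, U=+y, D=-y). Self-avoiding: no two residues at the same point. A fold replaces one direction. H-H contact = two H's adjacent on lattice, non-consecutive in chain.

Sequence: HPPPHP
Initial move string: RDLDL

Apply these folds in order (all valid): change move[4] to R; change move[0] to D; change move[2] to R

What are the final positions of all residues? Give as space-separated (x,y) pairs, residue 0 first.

Answer: (0,0) (0,-1) (0,-2) (1,-2) (1,-3) (2,-3)

Derivation:
Initial moves: RDLDL
Fold: move[4]->R => RDLDR (positions: [(0, 0), (1, 0), (1, -1), (0, -1), (0, -2), (1, -2)])
Fold: move[0]->D => DDLDR (positions: [(0, 0), (0, -1), (0, -2), (-1, -2), (-1, -3), (0, -3)])
Fold: move[2]->R => DDRDR (positions: [(0, 0), (0, -1), (0, -2), (1, -2), (1, -3), (2, -3)])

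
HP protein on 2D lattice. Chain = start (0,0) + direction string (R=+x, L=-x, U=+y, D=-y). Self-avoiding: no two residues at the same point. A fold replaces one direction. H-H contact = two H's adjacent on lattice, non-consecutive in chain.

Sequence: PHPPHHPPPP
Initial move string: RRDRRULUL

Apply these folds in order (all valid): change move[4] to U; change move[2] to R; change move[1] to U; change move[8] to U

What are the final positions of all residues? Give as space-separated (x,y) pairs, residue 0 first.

Answer: (0,0) (1,0) (1,1) (2,1) (3,1) (3,2) (3,3) (2,3) (2,4) (2,5)

Derivation:
Initial moves: RRDRRULUL
Fold: move[4]->U => RRDRUULUL (positions: [(0, 0), (1, 0), (2, 0), (2, -1), (3, -1), (3, 0), (3, 1), (2, 1), (2, 2), (1, 2)])
Fold: move[2]->R => RRRRUULUL (positions: [(0, 0), (1, 0), (2, 0), (3, 0), (4, 0), (4, 1), (4, 2), (3, 2), (3, 3), (2, 3)])
Fold: move[1]->U => RURRUULUL (positions: [(0, 0), (1, 0), (1, 1), (2, 1), (3, 1), (3, 2), (3, 3), (2, 3), (2, 4), (1, 4)])
Fold: move[8]->U => RURRUULUU (positions: [(0, 0), (1, 0), (1, 1), (2, 1), (3, 1), (3, 2), (3, 3), (2, 3), (2, 4), (2, 5)])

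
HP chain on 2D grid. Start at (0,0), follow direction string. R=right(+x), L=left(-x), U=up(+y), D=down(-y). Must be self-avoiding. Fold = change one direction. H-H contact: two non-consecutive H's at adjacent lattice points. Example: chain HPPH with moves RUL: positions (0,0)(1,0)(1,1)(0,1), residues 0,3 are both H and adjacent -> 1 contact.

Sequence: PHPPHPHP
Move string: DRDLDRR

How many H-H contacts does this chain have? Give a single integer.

Positions: [(0, 0), (0, -1), (1, -1), (1, -2), (0, -2), (0, -3), (1, -3), (2, -3)]
H-H contact: residue 1 @(0,-1) - residue 4 @(0, -2)

Answer: 1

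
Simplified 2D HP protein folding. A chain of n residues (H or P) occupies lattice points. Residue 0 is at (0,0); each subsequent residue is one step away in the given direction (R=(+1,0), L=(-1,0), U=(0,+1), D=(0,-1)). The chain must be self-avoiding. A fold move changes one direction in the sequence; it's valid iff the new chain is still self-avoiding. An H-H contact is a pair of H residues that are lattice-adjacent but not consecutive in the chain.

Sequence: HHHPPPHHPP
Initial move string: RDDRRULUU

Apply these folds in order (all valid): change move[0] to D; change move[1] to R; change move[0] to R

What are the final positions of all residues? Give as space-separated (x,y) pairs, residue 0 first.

Initial moves: RDDRRULUU
Fold: move[0]->D => DDDRRULUU (positions: [(0, 0), (0, -1), (0, -2), (0, -3), (1, -3), (2, -3), (2, -2), (1, -2), (1, -1), (1, 0)])
Fold: move[1]->R => DRDRRULUU (positions: [(0, 0), (0, -1), (1, -1), (1, -2), (2, -2), (3, -2), (3, -1), (2, -1), (2, 0), (2, 1)])
Fold: move[0]->R => RRDRRULUU (positions: [(0, 0), (1, 0), (2, 0), (2, -1), (3, -1), (4, -1), (4, 0), (3, 0), (3, 1), (3, 2)])

Answer: (0,0) (1,0) (2,0) (2,-1) (3,-1) (4,-1) (4,0) (3,0) (3,1) (3,2)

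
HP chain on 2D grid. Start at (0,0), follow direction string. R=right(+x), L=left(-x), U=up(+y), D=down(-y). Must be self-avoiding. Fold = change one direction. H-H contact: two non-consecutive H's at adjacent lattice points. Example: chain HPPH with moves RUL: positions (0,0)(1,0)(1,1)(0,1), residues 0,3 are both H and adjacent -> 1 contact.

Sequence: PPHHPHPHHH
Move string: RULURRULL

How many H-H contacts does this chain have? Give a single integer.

Positions: [(0, 0), (1, 0), (1, 1), (0, 1), (0, 2), (1, 2), (2, 2), (2, 3), (1, 3), (0, 3)]
H-H contact: residue 2 @(1,1) - residue 5 @(1, 2)
H-H contact: residue 5 @(1,2) - residue 8 @(1, 3)

Answer: 2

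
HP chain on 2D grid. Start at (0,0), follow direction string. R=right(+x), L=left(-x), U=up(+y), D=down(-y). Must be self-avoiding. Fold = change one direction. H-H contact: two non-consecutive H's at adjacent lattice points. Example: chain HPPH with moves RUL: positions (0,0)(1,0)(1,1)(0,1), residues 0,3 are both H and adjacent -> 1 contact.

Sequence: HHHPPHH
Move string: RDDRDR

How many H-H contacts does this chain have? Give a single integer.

Positions: [(0, 0), (1, 0), (1, -1), (1, -2), (2, -2), (2, -3), (3, -3)]
No H-H contacts found.

Answer: 0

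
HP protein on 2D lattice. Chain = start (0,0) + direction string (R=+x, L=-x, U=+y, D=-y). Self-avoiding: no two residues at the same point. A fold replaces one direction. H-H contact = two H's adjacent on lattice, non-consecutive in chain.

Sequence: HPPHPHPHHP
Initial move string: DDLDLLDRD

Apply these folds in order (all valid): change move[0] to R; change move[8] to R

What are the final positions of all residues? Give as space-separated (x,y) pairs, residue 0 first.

Answer: (0,0) (1,0) (1,-1) (0,-1) (0,-2) (-1,-2) (-2,-2) (-2,-3) (-1,-3) (0,-3)

Derivation:
Initial moves: DDLDLLDRD
Fold: move[0]->R => RDLDLLDRD (positions: [(0, 0), (1, 0), (1, -1), (0, -1), (0, -2), (-1, -2), (-2, -2), (-2, -3), (-1, -3), (-1, -4)])
Fold: move[8]->R => RDLDLLDRR (positions: [(0, 0), (1, 0), (1, -1), (0, -1), (0, -2), (-1, -2), (-2, -2), (-2, -3), (-1, -3), (0, -3)])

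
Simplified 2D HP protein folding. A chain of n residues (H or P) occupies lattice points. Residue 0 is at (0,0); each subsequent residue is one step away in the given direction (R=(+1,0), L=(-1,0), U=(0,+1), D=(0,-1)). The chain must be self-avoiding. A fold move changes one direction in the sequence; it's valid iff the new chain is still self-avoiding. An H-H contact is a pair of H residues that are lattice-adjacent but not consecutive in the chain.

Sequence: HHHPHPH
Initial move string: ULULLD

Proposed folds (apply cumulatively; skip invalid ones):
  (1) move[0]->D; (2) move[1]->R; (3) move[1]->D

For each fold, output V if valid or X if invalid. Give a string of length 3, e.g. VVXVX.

Initial: ULULLD -> [(0, 0), (0, 1), (-1, 1), (-1, 2), (-2, 2), (-3, 2), (-3, 1)]
Fold 1: move[0]->D => DLULLD VALID
Fold 2: move[1]->R => DRULLD INVALID (collision), skipped
Fold 3: move[1]->D => DDULLD INVALID (collision), skipped

Answer: VXX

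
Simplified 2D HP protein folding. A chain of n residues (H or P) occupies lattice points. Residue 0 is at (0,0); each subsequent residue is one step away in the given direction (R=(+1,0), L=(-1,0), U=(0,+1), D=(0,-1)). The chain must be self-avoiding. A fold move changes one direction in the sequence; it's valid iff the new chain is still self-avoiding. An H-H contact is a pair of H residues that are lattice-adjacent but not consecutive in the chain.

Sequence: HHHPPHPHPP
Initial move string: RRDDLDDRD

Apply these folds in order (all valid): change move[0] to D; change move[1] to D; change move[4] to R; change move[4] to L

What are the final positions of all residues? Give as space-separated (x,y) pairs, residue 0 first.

Answer: (0,0) (0,-1) (0,-2) (0,-3) (0,-4) (-1,-4) (-1,-5) (-1,-6) (0,-6) (0,-7)

Derivation:
Initial moves: RRDDLDDRD
Fold: move[0]->D => DRDDLDDRD (positions: [(0, 0), (0, -1), (1, -1), (1, -2), (1, -3), (0, -3), (0, -4), (0, -5), (1, -5), (1, -6)])
Fold: move[1]->D => DDDDLDDRD (positions: [(0, 0), (0, -1), (0, -2), (0, -3), (0, -4), (-1, -4), (-1, -5), (-1, -6), (0, -6), (0, -7)])
Fold: move[4]->R => DDDDRDDRD (positions: [(0, 0), (0, -1), (0, -2), (0, -3), (0, -4), (1, -4), (1, -5), (1, -6), (2, -6), (2, -7)])
Fold: move[4]->L => DDDDLDDRD (positions: [(0, 0), (0, -1), (0, -2), (0, -3), (0, -4), (-1, -4), (-1, -5), (-1, -6), (0, -6), (0, -7)])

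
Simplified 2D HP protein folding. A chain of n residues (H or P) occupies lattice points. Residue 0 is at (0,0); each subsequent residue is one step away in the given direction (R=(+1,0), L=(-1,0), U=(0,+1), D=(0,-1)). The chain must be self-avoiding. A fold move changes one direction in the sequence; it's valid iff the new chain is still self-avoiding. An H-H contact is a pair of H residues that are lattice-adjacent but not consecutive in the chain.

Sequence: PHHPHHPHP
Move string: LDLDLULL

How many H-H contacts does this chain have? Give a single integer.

Positions: [(0, 0), (-1, 0), (-1, -1), (-2, -1), (-2, -2), (-3, -2), (-3, -1), (-4, -1), (-5, -1)]
No H-H contacts found.

Answer: 0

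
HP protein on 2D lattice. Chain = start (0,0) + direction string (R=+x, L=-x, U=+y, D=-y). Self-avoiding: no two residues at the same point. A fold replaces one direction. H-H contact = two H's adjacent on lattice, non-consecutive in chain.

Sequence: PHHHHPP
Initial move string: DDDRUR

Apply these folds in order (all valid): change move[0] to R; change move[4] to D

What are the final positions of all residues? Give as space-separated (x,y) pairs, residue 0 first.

Initial moves: DDDRUR
Fold: move[0]->R => RDDRUR (positions: [(0, 0), (1, 0), (1, -1), (1, -2), (2, -2), (2, -1), (3, -1)])
Fold: move[4]->D => RDDRDR (positions: [(0, 0), (1, 0), (1, -1), (1, -2), (2, -2), (2, -3), (3, -3)])

Answer: (0,0) (1,0) (1,-1) (1,-2) (2,-2) (2,-3) (3,-3)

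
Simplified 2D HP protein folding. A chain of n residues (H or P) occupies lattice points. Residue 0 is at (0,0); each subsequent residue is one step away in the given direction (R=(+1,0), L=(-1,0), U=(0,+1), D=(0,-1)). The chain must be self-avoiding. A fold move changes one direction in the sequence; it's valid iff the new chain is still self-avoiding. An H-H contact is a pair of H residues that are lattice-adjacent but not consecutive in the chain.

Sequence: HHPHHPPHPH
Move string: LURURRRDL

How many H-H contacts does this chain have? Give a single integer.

Positions: [(0, 0), (-1, 0), (-1, 1), (0, 1), (0, 2), (1, 2), (2, 2), (3, 2), (3, 1), (2, 1)]
H-H contact: residue 0 @(0,0) - residue 3 @(0, 1)

Answer: 1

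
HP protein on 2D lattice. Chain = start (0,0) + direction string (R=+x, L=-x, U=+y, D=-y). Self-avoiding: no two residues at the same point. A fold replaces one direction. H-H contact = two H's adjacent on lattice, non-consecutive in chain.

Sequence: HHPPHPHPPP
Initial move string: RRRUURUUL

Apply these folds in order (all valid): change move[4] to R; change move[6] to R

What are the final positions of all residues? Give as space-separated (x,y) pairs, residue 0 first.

Answer: (0,0) (1,0) (2,0) (3,0) (3,1) (4,1) (5,1) (6,1) (6,2) (5,2)

Derivation:
Initial moves: RRRUURUUL
Fold: move[4]->R => RRRURRUUL (positions: [(0, 0), (1, 0), (2, 0), (3, 0), (3, 1), (4, 1), (5, 1), (5, 2), (5, 3), (4, 3)])
Fold: move[6]->R => RRRURRRUL (positions: [(0, 0), (1, 0), (2, 0), (3, 0), (3, 1), (4, 1), (5, 1), (6, 1), (6, 2), (5, 2)])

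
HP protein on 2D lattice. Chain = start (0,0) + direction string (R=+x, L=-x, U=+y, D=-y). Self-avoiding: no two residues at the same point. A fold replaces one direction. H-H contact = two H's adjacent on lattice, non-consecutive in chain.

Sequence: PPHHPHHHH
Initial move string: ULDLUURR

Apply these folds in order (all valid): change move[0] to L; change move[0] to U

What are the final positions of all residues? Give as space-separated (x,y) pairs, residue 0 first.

Answer: (0,0) (0,1) (-1,1) (-1,0) (-2,0) (-2,1) (-2,2) (-1,2) (0,2)

Derivation:
Initial moves: ULDLUURR
Fold: move[0]->L => LLDLUURR (positions: [(0, 0), (-1, 0), (-2, 0), (-2, -1), (-3, -1), (-3, 0), (-3, 1), (-2, 1), (-1, 1)])
Fold: move[0]->U => ULDLUURR (positions: [(0, 0), (0, 1), (-1, 1), (-1, 0), (-2, 0), (-2, 1), (-2, 2), (-1, 2), (0, 2)])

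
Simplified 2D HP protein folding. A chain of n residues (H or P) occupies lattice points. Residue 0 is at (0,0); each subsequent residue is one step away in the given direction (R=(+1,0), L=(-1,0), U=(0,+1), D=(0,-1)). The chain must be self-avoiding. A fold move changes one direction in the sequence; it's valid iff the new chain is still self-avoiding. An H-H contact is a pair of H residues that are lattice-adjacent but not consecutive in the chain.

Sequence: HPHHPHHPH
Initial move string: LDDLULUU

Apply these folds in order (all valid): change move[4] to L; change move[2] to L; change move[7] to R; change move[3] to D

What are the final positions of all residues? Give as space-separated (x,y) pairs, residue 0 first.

Answer: (0,0) (-1,0) (-1,-1) (-2,-1) (-2,-2) (-3,-2) (-4,-2) (-4,-1) (-3,-1)

Derivation:
Initial moves: LDDLULUU
Fold: move[4]->L => LDDLLLUU (positions: [(0, 0), (-1, 0), (-1, -1), (-1, -2), (-2, -2), (-3, -2), (-4, -2), (-4, -1), (-4, 0)])
Fold: move[2]->L => LDLLLLUU (positions: [(0, 0), (-1, 0), (-1, -1), (-2, -1), (-3, -1), (-4, -1), (-5, -1), (-5, 0), (-5, 1)])
Fold: move[7]->R => LDLLLLUR (positions: [(0, 0), (-1, 0), (-1, -1), (-2, -1), (-3, -1), (-4, -1), (-5, -1), (-5, 0), (-4, 0)])
Fold: move[3]->D => LDLDLLUR (positions: [(0, 0), (-1, 0), (-1, -1), (-2, -1), (-2, -2), (-3, -2), (-4, -2), (-4, -1), (-3, -1)])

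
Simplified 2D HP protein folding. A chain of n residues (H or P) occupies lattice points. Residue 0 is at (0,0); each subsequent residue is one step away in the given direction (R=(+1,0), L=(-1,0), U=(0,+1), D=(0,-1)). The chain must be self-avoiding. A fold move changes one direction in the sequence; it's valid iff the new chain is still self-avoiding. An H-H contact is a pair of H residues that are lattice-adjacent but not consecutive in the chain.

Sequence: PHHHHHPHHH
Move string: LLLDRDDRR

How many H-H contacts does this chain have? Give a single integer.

Answer: 1

Derivation:
Positions: [(0, 0), (-1, 0), (-2, 0), (-3, 0), (-3, -1), (-2, -1), (-2, -2), (-2, -3), (-1, -3), (0, -3)]
H-H contact: residue 2 @(-2,0) - residue 5 @(-2, -1)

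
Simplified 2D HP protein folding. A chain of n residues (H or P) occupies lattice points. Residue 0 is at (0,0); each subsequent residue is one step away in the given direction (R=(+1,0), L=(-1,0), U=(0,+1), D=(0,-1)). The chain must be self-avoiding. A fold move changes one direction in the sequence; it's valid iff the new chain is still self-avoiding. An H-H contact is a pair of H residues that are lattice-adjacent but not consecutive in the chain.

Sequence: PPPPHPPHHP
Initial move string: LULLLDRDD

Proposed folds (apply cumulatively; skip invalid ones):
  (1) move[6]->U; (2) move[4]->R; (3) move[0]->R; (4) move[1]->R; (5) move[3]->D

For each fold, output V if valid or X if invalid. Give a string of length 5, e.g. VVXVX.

Initial: LULLLDRDD -> [(0, 0), (-1, 0), (-1, 1), (-2, 1), (-3, 1), (-4, 1), (-4, 0), (-3, 0), (-3, -1), (-3, -2)]
Fold 1: move[6]->U => LULLLDUDD INVALID (collision), skipped
Fold 2: move[4]->R => LULLRDRDD INVALID (collision), skipped
Fold 3: move[0]->R => RULLLDRDD VALID
Fold 4: move[1]->R => RRLLLDRDD INVALID (collision), skipped
Fold 5: move[3]->D => RULDLDRDD INVALID (collision), skipped

Answer: XXVXX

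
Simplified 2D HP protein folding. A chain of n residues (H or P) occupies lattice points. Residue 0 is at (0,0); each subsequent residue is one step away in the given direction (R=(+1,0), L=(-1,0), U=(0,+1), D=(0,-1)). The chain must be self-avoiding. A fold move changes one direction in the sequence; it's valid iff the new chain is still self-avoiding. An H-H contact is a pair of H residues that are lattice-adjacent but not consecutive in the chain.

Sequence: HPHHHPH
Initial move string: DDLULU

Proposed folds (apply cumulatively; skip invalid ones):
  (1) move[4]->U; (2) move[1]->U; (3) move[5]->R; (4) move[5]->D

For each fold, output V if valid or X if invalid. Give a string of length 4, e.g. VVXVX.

Initial: DDLULU -> [(0, 0), (0, -1), (0, -2), (-1, -2), (-1, -1), (-2, -1), (-2, 0)]
Fold 1: move[4]->U => DDLUUU VALID
Fold 2: move[1]->U => DULUUU INVALID (collision), skipped
Fold 3: move[5]->R => DDLUUR INVALID (collision), skipped
Fold 4: move[5]->D => DDLUUD INVALID (collision), skipped

Answer: VXXX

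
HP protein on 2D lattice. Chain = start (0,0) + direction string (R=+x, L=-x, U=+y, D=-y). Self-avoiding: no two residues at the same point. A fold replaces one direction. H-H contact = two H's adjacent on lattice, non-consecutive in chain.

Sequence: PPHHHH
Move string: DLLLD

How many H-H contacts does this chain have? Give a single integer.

Positions: [(0, 0), (0, -1), (-1, -1), (-2, -1), (-3, -1), (-3, -2)]
No H-H contacts found.

Answer: 0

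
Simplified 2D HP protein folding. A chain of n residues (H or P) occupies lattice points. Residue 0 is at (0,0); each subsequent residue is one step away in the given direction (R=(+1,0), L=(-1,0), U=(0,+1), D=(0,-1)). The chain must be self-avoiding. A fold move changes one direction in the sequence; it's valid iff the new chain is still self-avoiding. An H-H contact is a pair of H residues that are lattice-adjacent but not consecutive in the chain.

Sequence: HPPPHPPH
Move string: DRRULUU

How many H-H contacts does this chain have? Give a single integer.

Positions: [(0, 0), (0, -1), (1, -1), (2, -1), (2, 0), (1, 0), (1, 1), (1, 2)]
No H-H contacts found.

Answer: 0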